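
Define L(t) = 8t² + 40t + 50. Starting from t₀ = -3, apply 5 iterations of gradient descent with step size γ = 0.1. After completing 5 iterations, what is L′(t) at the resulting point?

0.62208

L′(t) = 16t + 40
Step 1: L′(-3) = -8; t₁ = -3 − 0.1·(-8) = -2.2
Step 2: L′(-2.2) = 4.8; t₂ = -2.2 − 0.1·4.8 = -2.68
Step 3: L′(-2.68) = -2.88; t₃ = -2.68 − 0.1·(-2.88) = -2.392
Step 4: L′(-2.392) = 1.728; t₄ = -2.392 − 0.1·1.728 = -2.5648
Step 5: L′(-2.5648) = -1.0368; t₅ = -2.5648 − 0.1·(-1.0368) = -2.46112
L′(t) at (-2.46112) = 0.62208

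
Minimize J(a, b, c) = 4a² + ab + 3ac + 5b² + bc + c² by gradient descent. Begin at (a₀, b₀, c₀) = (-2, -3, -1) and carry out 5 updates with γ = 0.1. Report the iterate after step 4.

(-0.0002, -0.0003, -0.0001)

∇J = (8a + b + 3c, a + 10b + c, 3a + b + 2c)
(a₁, b₁, c₁) = (-2, -3, -1) − 0.1·(-22, -33, -11) = (0.2, 0.3, 0.1)
(a₂, b₂, c₂) = (0.2, 0.3, 0.1) − 0.1·(2.2, 3.3, 1.1) = (-0.02, -0.03, -0.01)
(a₃, b₃, c₃) = (-0.02, -0.03, -0.01) − 0.1·(-0.22, -0.33, -0.11) = (0.002, 0.003, 0.001)
(a₄, b₄, c₄) = (0.002, 0.003, 0.001) − 0.1·(0.022, 0.033, 0.011) = (-0.0002, -0.0003, -0.0001)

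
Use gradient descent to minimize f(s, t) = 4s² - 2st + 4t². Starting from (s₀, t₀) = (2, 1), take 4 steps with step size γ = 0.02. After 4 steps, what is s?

1.10434304

∇f = (8s - 2t, -2s + 8t)
Step 1: at (2, 1), ∇f = (14, 4) → (2, 1) − 0.02·(14, 4) = (1.72, 0.92)
Step 2: at (1.72, 0.92), ∇f = (11.92, 3.92) → (1.72, 0.92) − 0.02·(11.92, 3.92) = (1.4816, 0.8416)
Step 3: at (1.4816, 0.8416), ∇f = (10.1696, 3.7696) → (1.4816, 0.8416) − 0.02·(10.1696, 3.7696) = (1.278208, 0.766208)
Step 4: at (1.278208, 0.766208), ∇f = (8.693248, 3.573248) → (1.278208, 0.766208) − 0.02·(8.693248, 3.573248) = (1.10434304, 0.69474304)
s = 1.10434304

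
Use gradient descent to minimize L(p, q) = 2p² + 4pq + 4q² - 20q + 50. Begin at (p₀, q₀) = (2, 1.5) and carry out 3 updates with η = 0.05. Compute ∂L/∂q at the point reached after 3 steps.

-4.256

∇L = (4p + 4q, 4p + 8q - 20)
(p₁, q₁) = (2, 1.5) − 0.05·(14, 0) = (1.3, 1.5)
(p₂, q₂) = (1.3, 1.5) − 0.05·(11.2, -2.8) = (0.74, 1.64)
(p₃, q₃) = (0.74, 1.64) − 0.05·(9.52, -3.92) = (0.264, 1.836)
∂L/∂q at (0.264, 1.836) = -4.256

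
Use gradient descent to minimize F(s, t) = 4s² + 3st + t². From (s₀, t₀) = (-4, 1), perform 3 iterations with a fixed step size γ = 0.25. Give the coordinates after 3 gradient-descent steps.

(6.390625, 4.0625)

∇F = (8s + 3t, 3s + 2t)
(s₁, t₁) = (-4, 1) − 0.25·(-29, -10) = (3.25, 3.5)
(s₂, t₂) = (3.25, 3.5) − 0.25·(36.5, 16.75) = (-5.875, -0.6875)
(s₃, t₃) = (-5.875, -0.6875) − 0.25·(-49.0625, -19) = (6.390625, 4.0625)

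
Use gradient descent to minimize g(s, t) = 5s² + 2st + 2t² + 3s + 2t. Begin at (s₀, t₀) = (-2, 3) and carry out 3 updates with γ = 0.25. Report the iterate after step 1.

(0.75, 0.5)

∇g = (10s + 2t + 3, 2s + 4t + 2)
Step 1: at (-2, 3), ∇g = (-11, 10) → (-2, 3) − 0.25·(-11, 10) = (0.75, 0.5)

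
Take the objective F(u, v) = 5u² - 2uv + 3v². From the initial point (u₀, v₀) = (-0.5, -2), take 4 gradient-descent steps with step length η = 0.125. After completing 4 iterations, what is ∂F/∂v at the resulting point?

-0.171875

∇F = (10u - 2v, -2u + 6v)
Step 1: at (-0.5, -2), ∇F = (-1, -11) → (-0.5, -2) − 0.125·(-1, -11) = (-0.375, -0.625)
Step 2: at (-0.375, -0.625), ∇F = (-2.5, -3) → (-0.375, -0.625) − 0.125·(-2.5, -3) = (-0.0625, -0.25)
Step 3: at (-0.0625, -0.25), ∇F = (-0.125, -1.375) → (-0.0625, -0.25) − 0.125·(-0.125, -1.375) = (-0.046875, -0.078125)
Step 4: at (-0.046875, -0.078125), ∇F = (-0.3125, -0.375) → (-0.046875, -0.078125) − 0.125·(-0.3125, -0.375) = (-0.0078125, -0.03125)
∂F/∂v at (-0.0078125, -0.03125) = -0.171875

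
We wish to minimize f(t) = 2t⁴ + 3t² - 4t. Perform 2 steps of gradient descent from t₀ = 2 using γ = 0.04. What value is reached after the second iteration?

-0.29072896

f′(t) = 8t³ + 6t - 4
t₁ = 2 − 0.04·72 = -0.88
t₂ = -0.88 − 0.04·(-14.731776) = -0.29072896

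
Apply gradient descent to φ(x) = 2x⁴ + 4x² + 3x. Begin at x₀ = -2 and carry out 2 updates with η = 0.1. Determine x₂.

-147.3144

φ′(x) = 8x³ + 8x + 3
Step 1: φ′(-2) = -77; x₁ = -2 − 0.1·(-77) = 5.7
Step 2: φ′(5.7) = 1530.144; x₂ = 5.7 − 0.1·1530.144 = -147.3144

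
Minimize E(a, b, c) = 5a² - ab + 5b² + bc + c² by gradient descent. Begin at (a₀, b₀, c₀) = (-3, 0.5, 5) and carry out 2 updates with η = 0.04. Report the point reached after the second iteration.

(-1.0688, -0.2664, 4.2144)

∇E = (10a - b, -a + 10b + c, b + 2c)
Step 1: at (-3, 0.5, 5), ∇E = (-30.5, 13, 10.5) → (-3, 0.5, 5) − 0.04·(-30.5, 13, 10.5) = (-1.78, -0.02, 4.58)
Step 2: at (-1.78, -0.02, 4.58), ∇E = (-17.78, 6.16, 9.14) → (-1.78, -0.02, 4.58) − 0.04·(-17.78, 6.16, 9.14) = (-1.0688, -0.2664, 4.2144)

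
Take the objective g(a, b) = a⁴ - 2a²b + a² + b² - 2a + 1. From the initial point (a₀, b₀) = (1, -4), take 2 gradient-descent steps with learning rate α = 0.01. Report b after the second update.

-3.8092

∇g = (4a³ - 4ab + 2a - 2, -2a² + 2b)
(a₁, b₁) = (1, -4) − 0.01·(20, -10) = (0.8, -3.9)
(a₂, b₂) = (0.8, -3.9) − 0.01·(14.128, -9.08) = (0.65872, -3.8092)
b = -3.8092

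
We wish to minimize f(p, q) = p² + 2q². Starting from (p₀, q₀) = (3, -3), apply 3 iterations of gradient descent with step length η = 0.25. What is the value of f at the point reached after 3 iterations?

0.140625

∇f = (2p, 4q)
(p₁, q₁) = (3, -3) − 0.25·(6, -12) = (1.5, 0)
(p₂, q₂) = (1.5, 0) − 0.25·(3, 0) = (0.75, 0)
(p₃, q₃) = (0.75, 0) − 0.25·(1.5, 0) = (0.375, 0)
f(0.375, 0) = 0.140625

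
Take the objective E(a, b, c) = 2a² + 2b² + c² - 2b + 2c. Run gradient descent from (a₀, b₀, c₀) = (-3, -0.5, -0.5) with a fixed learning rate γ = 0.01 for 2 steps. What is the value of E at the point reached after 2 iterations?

15.71752324

∇E = (4a, 4b - 2, 2c + 2)
(a₁, b₁, c₁) = (-3, -0.5, -0.5) − 0.01·(-12, -4, 1) = (-2.88, -0.46, -0.51)
(a₂, b₂, c₂) = (-2.88, -0.46, -0.51) − 0.01·(-11.52, -3.84, 0.98) = (-2.7648, -0.4216, -0.5198)
E(-2.7648, -0.4216, -0.5198) = 15.71752324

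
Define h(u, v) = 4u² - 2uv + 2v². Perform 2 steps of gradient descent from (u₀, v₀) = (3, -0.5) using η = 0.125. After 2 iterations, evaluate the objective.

0.103515625

∇h = (8u - 2v, -2u + 4v)
Step 1: at (3, -0.5), ∇h = (25, -8) → (3, -0.5) − 0.125·(25, -8) = (-0.125, 0.5)
Step 2: at (-0.125, 0.5), ∇h = (-2, 2.25) → (-0.125, 0.5) − 0.125·(-2, 2.25) = (0.125, 0.21875)
h(0.125, 0.21875) = 0.103515625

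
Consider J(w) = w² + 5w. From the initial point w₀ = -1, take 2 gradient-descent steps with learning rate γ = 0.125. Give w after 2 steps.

J′(w) = 2w + 5
Step 1: J′(-1) = 3; w₁ = -1 − 0.125·3 = -1.375
Step 2: J′(-1.375) = 2.25; w₂ = -1.375 − 0.125·2.25 = -1.65625

-1.65625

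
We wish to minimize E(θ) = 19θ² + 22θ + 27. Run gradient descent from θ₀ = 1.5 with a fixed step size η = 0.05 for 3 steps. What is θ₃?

-2.0945

E′(θ) = 38θ + 22
θ₁ = 1.5 − 0.05·79 = -2.45
θ₂ = -2.45 − 0.05·(-71.1) = 1.105
θ₃ = 1.105 − 0.05·63.99 = -2.0945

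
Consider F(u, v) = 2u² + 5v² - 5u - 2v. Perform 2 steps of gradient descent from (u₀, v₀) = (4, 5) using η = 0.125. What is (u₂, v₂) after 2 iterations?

∇F = (4u - 5, 10v - 2)
(u₁, v₁) = (4, 5) − 0.125·(11, 48) = (2.625, -1)
(u₂, v₂) = (2.625, -1) − 0.125·(5.5, -12) = (1.9375, 0.5)

(1.9375, 0.5)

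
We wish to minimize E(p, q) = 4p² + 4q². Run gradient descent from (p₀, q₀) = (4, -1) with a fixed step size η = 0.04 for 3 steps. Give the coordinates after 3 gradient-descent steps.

(1.257728, -0.314432)

∇E = (8p, 8q)
(p₁, q₁) = (4, -1) − 0.04·(32, -8) = (2.72, -0.68)
(p₂, q₂) = (2.72, -0.68) − 0.04·(21.76, -5.44) = (1.8496, -0.4624)
(p₃, q₃) = (1.8496, -0.4624) − 0.04·(14.7968, -3.6992) = (1.257728, -0.314432)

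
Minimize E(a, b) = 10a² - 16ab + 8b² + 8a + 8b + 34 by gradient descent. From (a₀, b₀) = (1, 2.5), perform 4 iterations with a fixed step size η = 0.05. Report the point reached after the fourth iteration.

∇E = (20a - 16b + 8, -16a + 16b + 8)
(a₁, b₁) = (1, 2.5) − 0.05·(-12, 32) = (1.6, 0.9)
(a₂, b₂) = (1.6, 0.9) − 0.05·(25.6, -3.2) = (0.32, 1.06)
(a₃, b₃) = (0.32, 1.06) − 0.05·(-2.56, 19.84) = (0.448, 0.068)
(a₄, b₄) = (0.448, 0.068) − 0.05·(15.872, 1.92) = (-0.3456, -0.028)

(-0.3456, -0.028)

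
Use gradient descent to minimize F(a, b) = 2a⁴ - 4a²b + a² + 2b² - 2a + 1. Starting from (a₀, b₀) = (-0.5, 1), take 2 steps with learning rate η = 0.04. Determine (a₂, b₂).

(-0.4808, 0.7792)

∇F = (8a³ - 8ab + 2a - 2, -4a² + 4b)
(a₁, b₁) = (-0.5, 1) − 0.04·(0, 3) = (-0.5, 0.88)
(a₂, b₂) = (-0.5, 0.88) − 0.04·(-0.48, 2.52) = (-0.4808, 0.7792)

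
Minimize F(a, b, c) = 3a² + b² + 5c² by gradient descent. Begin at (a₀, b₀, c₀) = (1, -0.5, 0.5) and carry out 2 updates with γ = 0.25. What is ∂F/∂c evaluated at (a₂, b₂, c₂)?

11.25

∇F = (6a, 2b, 10c)
(a₁, b₁, c₁) = (1, -0.5, 0.5) − 0.25·(6, -1, 5) = (-0.5, -0.25, -0.75)
(a₂, b₂, c₂) = (-0.5, -0.25, -0.75) − 0.25·(-3, -0.5, -7.5) = (0.25, -0.125, 1.125)
∂F/∂c at (0.25, -0.125, 1.125) = 11.25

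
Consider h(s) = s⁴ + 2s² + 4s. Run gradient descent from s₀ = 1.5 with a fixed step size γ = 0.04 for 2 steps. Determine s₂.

h′(s) = 4s³ + 4s + 4
s₁ = 1.5 − 0.04·23.5 = 0.56
s₂ = 0.56 − 0.04·6.942464 = 0.28230144

0.28230144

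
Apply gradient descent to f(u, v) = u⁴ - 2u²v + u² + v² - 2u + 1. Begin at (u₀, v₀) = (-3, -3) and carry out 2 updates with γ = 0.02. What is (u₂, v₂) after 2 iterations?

∇f = (4u³ - 4uv + 2u - 2, -2u² + 2v)
(u₁, v₁) = (-3, -3) − 0.02·(-152, -24) = (0.04, -2.52)
(u₂, v₂) = (0.04, -2.52) − 0.02·(-1.516544, -5.0432) = (0.07033088, -2.419136)

(0.07033088, -2.419136)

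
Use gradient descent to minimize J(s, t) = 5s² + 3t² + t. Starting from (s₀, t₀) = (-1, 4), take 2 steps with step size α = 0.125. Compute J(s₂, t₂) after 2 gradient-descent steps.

0.1396484375

∇J = (10s, 6t + 1)
(s₁, t₁) = (-1, 4) − 0.125·(-10, 25) = (0.25, 0.875)
(s₂, t₂) = (0.25, 0.875) − 0.125·(2.5, 6.25) = (-0.0625, 0.09375)
J(-0.0625, 0.09375) = 0.1396484375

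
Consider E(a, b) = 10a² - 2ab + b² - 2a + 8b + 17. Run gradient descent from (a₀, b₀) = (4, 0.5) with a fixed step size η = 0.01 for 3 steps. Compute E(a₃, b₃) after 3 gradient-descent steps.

∇E = (20a - 2b - 2, -2a + 2b + 8)
Step 1: at (4, 0.5), ∇E = (77, 1) → (4, 0.5) − 0.01·(77, 1) = (3.23, 0.49)
Step 2: at (3.23, 0.49), ∇E = (61.62, 2.52) → (3.23, 0.49) − 0.01·(61.62, 2.52) = (2.6138, 0.4648)
Step 3: at (2.6138, 0.4648), ∇E = (49.3464, 3.702) → (2.6138, 0.4648) − 0.01·(49.3464, 3.702) = (2.120336, 0.42778)
E(2.120336, 0.42778) = 59.5087365892

59.5087365892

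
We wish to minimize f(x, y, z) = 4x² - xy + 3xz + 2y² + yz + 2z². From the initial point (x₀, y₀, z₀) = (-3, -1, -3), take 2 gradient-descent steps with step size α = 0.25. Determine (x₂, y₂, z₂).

(-6.875, 0.625, -3.75)

∇f = (8x - y + 3z, -x + 4y + z, 3x + y + 4z)
(x₁, y₁, z₁) = (-3, -1, -3) − 0.25·(-32, -4, -22) = (5, 0, 2.5)
(x₂, y₂, z₂) = (5, 0, 2.5) − 0.25·(47.5, -2.5, 25) = (-6.875, 0.625, -3.75)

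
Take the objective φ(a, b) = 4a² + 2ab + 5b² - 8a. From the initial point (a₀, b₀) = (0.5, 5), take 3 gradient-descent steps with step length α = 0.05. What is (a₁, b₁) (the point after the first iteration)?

∇φ = (8a + 2b - 8, 2a + 10b)
Step 1: at (0.5, 5), ∇φ = (6, 51) → (0.5, 5) − 0.05·(6, 51) = (0.2, 2.45)

(0.2, 2.45)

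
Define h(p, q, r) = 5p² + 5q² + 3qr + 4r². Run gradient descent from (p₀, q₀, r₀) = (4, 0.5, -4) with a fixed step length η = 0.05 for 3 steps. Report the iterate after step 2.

∇h = (10p, 10q + 3r, 3q + 8r)
Step 1: at (4, 0.5, -4), ∇h = (40, -7, -30.5) → (4, 0.5, -4) − 0.05·(40, -7, -30.5) = (2, 0.85, -2.475)
Step 2: at (2, 0.85, -2.475), ∇h = (20, 1.075, -17.25) → (2, 0.85, -2.475) − 0.05·(20, 1.075, -17.25) = (1, 0.79625, -1.6125)

(1, 0.79625, -1.6125)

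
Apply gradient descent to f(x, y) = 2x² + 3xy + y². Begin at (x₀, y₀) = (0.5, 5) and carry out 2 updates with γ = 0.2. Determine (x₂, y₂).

(-2.2, 3.36)

∇f = (4x + 3y, 3x + 2y)
Step 1: at (0.5, 5), ∇f = (17, 11.5) → (0.5, 5) − 0.2·(17, 11.5) = (-2.9, 2.7)
Step 2: at (-2.9, 2.7), ∇f = (-3.5, -3.3) → (-2.9, 2.7) − 0.2·(-3.5, -3.3) = (-2.2, 3.36)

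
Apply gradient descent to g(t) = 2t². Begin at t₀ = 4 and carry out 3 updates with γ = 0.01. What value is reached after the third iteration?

g′(t) = 4t
Step 1: g′(4) = 16; t₁ = 4 − 0.01·16 = 3.84
Step 2: g′(3.84) = 15.36; t₂ = 3.84 − 0.01·15.36 = 3.6864
Step 3: g′(3.6864) = 14.7456; t₃ = 3.6864 − 0.01·14.7456 = 3.538944

3.538944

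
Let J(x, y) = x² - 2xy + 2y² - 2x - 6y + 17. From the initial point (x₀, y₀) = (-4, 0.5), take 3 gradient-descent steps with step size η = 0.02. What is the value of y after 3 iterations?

0.303904

∇J = (2x - 2y - 2, -2x + 4y - 6)
(x₁, y₁) = (-4, 0.5) − 0.02·(-11, 4) = (-3.78, 0.42)
(x₂, y₂) = (-3.78, 0.42) − 0.02·(-10.4, 3.24) = (-3.572, 0.3552)
(x₃, y₃) = (-3.572, 0.3552) − 0.02·(-9.8544, 2.5648) = (-3.374912, 0.303904)
y = 0.303904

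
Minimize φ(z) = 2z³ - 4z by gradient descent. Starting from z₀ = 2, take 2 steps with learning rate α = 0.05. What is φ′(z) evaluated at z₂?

φ′(z) = 6z² - 4
Step 1: φ′(2) = 20; z₁ = 2 − 0.05·20 = 1
Step 2: φ′(1) = 2; z₂ = 1 − 0.05·2 = 0.9
φ′(z) at (0.9) = 0.86

0.86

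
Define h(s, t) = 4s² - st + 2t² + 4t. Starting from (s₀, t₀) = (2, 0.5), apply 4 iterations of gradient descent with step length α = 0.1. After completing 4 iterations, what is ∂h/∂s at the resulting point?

0.27235

∇h = (8s - t, -s + 4t + 4)
Step 1: at (2, 0.5), ∇h = (15.5, 4) → (2, 0.5) − 0.1·(15.5, 4) = (0.45, 0.1)
Step 2: at (0.45, 0.1), ∇h = (3.5, 3.95) → (0.45, 0.1) − 0.1·(3.5, 3.95) = (0.1, -0.295)
Step 3: at (0.1, -0.295), ∇h = (1.095, 2.72) → (0.1, -0.295) − 0.1·(1.095, 2.72) = (-0.0095, -0.567)
Step 4: at (-0.0095, -0.567), ∇h = (0.491, 1.7415) → (-0.0095, -0.567) − 0.1·(0.491, 1.7415) = (-0.0586, -0.74115)
∂h/∂s at (-0.0586, -0.74115) = 0.27235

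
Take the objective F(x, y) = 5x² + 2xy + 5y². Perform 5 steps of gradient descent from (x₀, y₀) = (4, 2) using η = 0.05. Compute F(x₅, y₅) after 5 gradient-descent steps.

0.0596975616

∇F = (10x + 2y, 2x + 10y)
(x₁, y₁) = (4, 2) − 0.05·(44, 28) = (1.8, 0.6)
(x₂, y₂) = (1.8, 0.6) − 0.05·(19.2, 9.6) = (0.84, 0.12)
(x₃, y₃) = (0.84, 0.12) − 0.05·(8.64, 2.88) = (0.408, -0.024)
(x₄, y₄) = (0.408, -0.024) − 0.05·(4.032, 0.576) = (0.2064, -0.0528)
(x₅, y₅) = (0.2064, -0.0528) − 0.05·(1.9584, -0.1152) = (0.10848, -0.04704)
F(0.10848, -0.04704) = 0.0596975616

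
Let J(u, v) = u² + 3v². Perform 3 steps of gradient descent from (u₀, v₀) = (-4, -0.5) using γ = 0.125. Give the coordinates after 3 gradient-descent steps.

(-1.6875, -0.0078125)

∇J = (2u, 6v)
Step 1: at (-4, -0.5), ∇J = (-8, -3) → (-4, -0.5) − 0.125·(-8, -3) = (-3, -0.125)
Step 2: at (-3, -0.125), ∇J = (-6, -0.75) → (-3, -0.125) − 0.125·(-6, -0.75) = (-2.25, -0.03125)
Step 3: at (-2.25, -0.03125), ∇J = (-4.5, -0.1875) → (-2.25, -0.03125) − 0.125·(-4.5, -0.1875) = (-1.6875, -0.0078125)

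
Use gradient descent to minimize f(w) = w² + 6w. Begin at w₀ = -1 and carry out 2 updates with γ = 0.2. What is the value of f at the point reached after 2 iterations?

-8.4816

f′(w) = 2w + 6
w₁ = -1 − 0.2·4 = -1.8
w₂ = -1.8 − 0.2·2.4 = -2.28
f(-2.28) = -8.4816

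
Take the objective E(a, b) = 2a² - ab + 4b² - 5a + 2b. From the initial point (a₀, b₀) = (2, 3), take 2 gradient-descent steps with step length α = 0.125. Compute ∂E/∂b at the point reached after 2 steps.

0.375

∇E = (4a - b - 5, -a + 8b + 2)
Step 1: at (2, 3), ∇E = (0, 24) → (2, 3) − 0.125·(0, 24) = (2, 0)
Step 2: at (2, 0), ∇E = (3, 0) → (2, 0) − 0.125·(3, 0) = (1.625, 0)
∂E/∂b at (1.625, 0) = 0.375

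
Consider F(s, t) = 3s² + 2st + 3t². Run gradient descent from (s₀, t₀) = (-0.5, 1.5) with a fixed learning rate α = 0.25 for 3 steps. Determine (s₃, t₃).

(-0.5, -0.5)

∇F = (6s + 2t, 2s + 6t)
Step 1: at (-0.5, 1.5), ∇F = (0, 8) → (-0.5, 1.5) − 0.25·(0, 8) = (-0.5, -0.5)
Step 2: at (-0.5, -0.5), ∇F = (-4, -4) → (-0.5, -0.5) − 0.25·(-4, -4) = (0.5, 0.5)
Step 3: at (0.5, 0.5), ∇F = (4, 4) → (0.5, 0.5) − 0.25·(4, 4) = (-0.5, -0.5)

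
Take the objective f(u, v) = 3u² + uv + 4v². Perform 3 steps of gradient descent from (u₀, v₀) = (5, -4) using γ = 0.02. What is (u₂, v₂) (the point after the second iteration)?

∇f = (6u + v, u + 8v)
(u₁, v₁) = (5, -4) − 0.02·(26, -27) = (4.48, -3.46)
(u₂, v₂) = (4.48, -3.46) − 0.02·(23.42, -23.2) = (4.0116, -2.996)

(4.0116, -2.996)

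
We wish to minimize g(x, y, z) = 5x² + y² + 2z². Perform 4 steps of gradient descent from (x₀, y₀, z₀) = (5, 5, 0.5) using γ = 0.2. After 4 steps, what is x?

∇g = (10x, 2y, 4z)
Step 1: at (5, 5, 0.5), ∇g = (50, 10, 2) → (5, 5, 0.5) − 0.2·(50, 10, 2) = (-5, 3, 0.1)
Step 2: at (-5, 3, 0.1), ∇g = (-50, 6, 0.4) → (-5, 3, 0.1) − 0.2·(-50, 6, 0.4) = (5, 1.8, 0.02)
Step 3: at (5, 1.8, 0.02), ∇g = (50, 3.6, 0.08) → (5, 1.8, 0.02) − 0.2·(50, 3.6, 0.08) = (-5, 1.08, 0.004)
Step 4: at (-5, 1.08, 0.004), ∇g = (-50, 2.16, 0.016) → (-5, 1.08, 0.004) − 0.2·(-50, 2.16, 0.016) = (5, 0.648, 0.0008)
x = 5

5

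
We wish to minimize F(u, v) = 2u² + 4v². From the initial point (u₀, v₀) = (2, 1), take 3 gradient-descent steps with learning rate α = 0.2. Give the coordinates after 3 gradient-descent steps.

(0.016, -0.216)

∇F = (4u, 8v)
Step 1: at (2, 1), ∇F = (8, 8) → (2, 1) − 0.2·(8, 8) = (0.4, -0.6)
Step 2: at (0.4, -0.6), ∇F = (1.6, -4.8) → (0.4, -0.6) − 0.2·(1.6, -4.8) = (0.08, 0.36)
Step 3: at (0.08, 0.36), ∇F = (0.32, 2.88) → (0.08, 0.36) − 0.2·(0.32, 2.88) = (0.016, -0.216)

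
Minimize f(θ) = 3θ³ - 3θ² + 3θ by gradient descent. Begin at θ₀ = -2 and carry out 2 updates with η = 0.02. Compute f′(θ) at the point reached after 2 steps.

f′(θ) = 9θ² - 6θ + 3
θ₁ = -2 − 0.02·51 = -3.02
θ₂ = -3.02 − 0.02·103.2036 = -5.084072
f′(θ) at (-5.084072) = 266.134524910656

266.134524910656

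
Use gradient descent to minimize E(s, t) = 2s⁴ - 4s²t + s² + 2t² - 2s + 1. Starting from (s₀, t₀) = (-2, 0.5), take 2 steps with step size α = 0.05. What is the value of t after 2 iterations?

∇E = (8s³ - 8st + 2s - 2, -4s² + 4t)
(s₁, t₁) = (-2, 0.5) − 0.05·(-62, -14) = (1.1, 1.2)
(s₂, t₂) = (1.1, 1.2) − 0.05·(0.288, -0.04) = (1.0856, 1.202)
t = 1.202

1.202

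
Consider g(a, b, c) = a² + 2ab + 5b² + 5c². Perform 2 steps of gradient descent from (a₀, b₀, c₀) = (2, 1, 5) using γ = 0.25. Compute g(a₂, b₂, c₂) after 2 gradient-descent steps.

706.8125

∇g = (2a + 2b, 2a + 10b, 10c)
(a₁, b₁, c₁) = (2, 1, 5) − 0.25·(6, 14, 50) = (0.5, -2.5, -7.5)
(a₂, b₂, c₂) = (0.5, -2.5, -7.5) − 0.25·(-4, -24, -75) = (1.5, 3.5, 11.25)
g(1.5, 3.5, 11.25) = 706.8125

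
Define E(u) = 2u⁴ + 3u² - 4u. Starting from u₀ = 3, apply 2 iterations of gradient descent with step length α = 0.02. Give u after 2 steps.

E′(u) = 8u³ + 6u - 4
Step 1: E′(3) = 230; u₁ = 3 − 0.02·230 = -1.6
Step 2: E′(-1.6) = -46.368; u₂ = -1.6 − 0.02·(-46.368) = -0.67264

-0.67264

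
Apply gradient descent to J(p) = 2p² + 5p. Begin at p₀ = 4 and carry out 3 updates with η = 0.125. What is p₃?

J′(p) = 4p + 5
p₁ = 4 − 0.125·21 = 1.375
p₂ = 1.375 − 0.125·10.5 = 0.0625
p₃ = 0.0625 − 0.125·5.25 = -0.59375

-0.59375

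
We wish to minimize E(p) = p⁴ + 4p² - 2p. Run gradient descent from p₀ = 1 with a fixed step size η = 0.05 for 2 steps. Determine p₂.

E′(p) = 4p³ + 8p - 2
p₁ = 1 − 0.05·10 = 0.5
p₂ = 0.5 − 0.05·2.5 = 0.375

0.375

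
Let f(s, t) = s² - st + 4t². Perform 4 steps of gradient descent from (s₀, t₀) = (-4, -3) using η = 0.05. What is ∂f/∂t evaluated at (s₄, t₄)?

∇f = (2s - t, -s + 8t)
(s₁, t₁) = (-4, -3) − 0.05·(-5, -20) = (-3.75, -2)
(s₂, t₂) = (-3.75, -2) − 0.05·(-5.5, -12.25) = (-3.475, -1.3875)
(s₃, t₃) = (-3.475, -1.3875) − 0.05·(-5.5625, -7.625) = (-3.196875, -1.00625)
(s₄, t₄) = (-3.196875, -1.00625) − 0.05·(-5.3875, -4.853125) = (-2.9275, -0.76359375)
∂f/∂t at (-2.9275, -0.76359375) = -3.18125

-3.18125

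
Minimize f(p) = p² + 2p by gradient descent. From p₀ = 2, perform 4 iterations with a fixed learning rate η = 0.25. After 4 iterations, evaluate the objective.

f′(p) = 2p + 2
Step 1: f′(2) = 6; p₁ = 2 − 0.25·6 = 0.5
Step 2: f′(0.5) = 3; p₂ = 0.5 − 0.25·3 = -0.25
Step 3: f′(-0.25) = 1.5; p₃ = -0.25 − 0.25·1.5 = -0.625
Step 4: f′(-0.625) = 0.75; p₄ = -0.625 − 0.25·0.75 = -0.8125
f(-0.8125) = -0.96484375

-0.96484375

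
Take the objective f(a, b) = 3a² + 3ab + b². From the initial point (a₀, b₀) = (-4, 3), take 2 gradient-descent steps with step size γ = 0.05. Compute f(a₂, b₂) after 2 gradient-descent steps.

6.24118125

∇f = (6a + 3b, 3a + 2b)
(a₁, b₁) = (-4, 3) − 0.05·(-15, -6) = (-3.25, 3.3)
(a₂, b₂) = (-3.25, 3.3) − 0.05·(-9.6, -3.15) = (-2.77, 3.4575)
f(-2.77, 3.4575) = 6.24118125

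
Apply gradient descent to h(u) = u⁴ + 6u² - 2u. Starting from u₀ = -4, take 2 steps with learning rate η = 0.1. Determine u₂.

-7533.5584

h′(u) = 4u³ + 12u - 2
u₁ = -4 − 0.1·(-306) = 26.6
u₂ = 26.6 − 0.1·75601.584 = -7533.5584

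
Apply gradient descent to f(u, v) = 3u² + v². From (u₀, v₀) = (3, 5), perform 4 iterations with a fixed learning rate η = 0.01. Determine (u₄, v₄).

(2.34224688, 4.6118408)

∇f = (6u, 2v)
Step 1: at (3, 5), ∇f = (18, 10) → (3, 5) − 0.01·(18, 10) = (2.82, 4.9)
Step 2: at (2.82, 4.9), ∇f = (16.92, 9.8) → (2.82, 4.9) − 0.01·(16.92, 9.8) = (2.6508, 4.802)
Step 3: at (2.6508, 4.802), ∇f = (15.9048, 9.604) → (2.6508, 4.802) − 0.01·(15.9048, 9.604) = (2.491752, 4.70596)
Step 4: at (2.491752, 4.70596), ∇f = (14.950512, 9.41192) → (2.491752, 4.70596) − 0.01·(14.950512, 9.41192) = (2.34224688, 4.6118408)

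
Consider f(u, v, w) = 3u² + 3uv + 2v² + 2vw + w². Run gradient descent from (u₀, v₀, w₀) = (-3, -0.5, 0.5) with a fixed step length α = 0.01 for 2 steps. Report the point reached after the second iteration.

(-2.6247, -0.30985, 0.498)

∇f = (6u + 3v, 3u + 4v + 2w, 2v + 2w)
Step 1: at (-3, -0.5, 0.5), ∇f = (-19.5, -10, 0) → (-3, -0.5, 0.5) − 0.01·(-19.5, -10, 0) = (-2.805, -0.4, 0.5)
Step 2: at (-2.805, -0.4, 0.5), ∇f = (-18.03, -9.015, 0.2) → (-2.805, -0.4, 0.5) − 0.01·(-18.03, -9.015, 0.2) = (-2.6247, -0.30985, 0.498)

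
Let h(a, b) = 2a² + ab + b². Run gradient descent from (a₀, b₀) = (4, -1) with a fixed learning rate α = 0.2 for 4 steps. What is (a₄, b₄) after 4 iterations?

∇h = (4a + b, a + 2b)
Step 1: at (4, -1), ∇h = (15, 2) → (4, -1) − 0.2·(15, 2) = (1, -1.4)
Step 2: at (1, -1.4), ∇h = (2.6, -1.8) → (1, -1.4) − 0.2·(2.6, -1.8) = (0.48, -1.04)
Step 3: at (0.48, -1.04), ∇h = (0.88, -1.6) → (0.48, -1.04) − 0.2·(0.88, -1.6) = (0.304, -0.72)
Step 4: at (0.304, -0.72), ∇h = (0.496, -1.136) → (0.304, -0.72) − 0.2·(0.496, -1.136) = (0.2048, -0.4928)

(0.2048, -0.4928)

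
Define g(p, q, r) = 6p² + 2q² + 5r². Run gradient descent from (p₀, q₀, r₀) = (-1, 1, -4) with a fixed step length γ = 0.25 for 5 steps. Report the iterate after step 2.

∇g = (12p, 4q, 10r)
(p₁, q₁, r₁) = (-1, 1, -4) − 0.25·(-12, 4, -40) = (2, 0, 6)
(p₂, q₂, r₂) = (2, 0, 6) − 0.25·(24, 0, 60) = (-4, 0, -9)

(-4, 0, -9)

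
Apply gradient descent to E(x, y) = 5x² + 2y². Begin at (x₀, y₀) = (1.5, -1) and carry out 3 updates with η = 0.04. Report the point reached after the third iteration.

(0.324, -0.592704)

∇E = (10x, 4y)
(x₁, y₁) = (1.5, -1) − 0.04·(15, -4) = (0.9, -0.84)
(x₂, y₂) = (0.9, -0.84) − 0.04·(9, -3.36) = (0.54, -0.7056)
(x₃, y₃) = (0.54, -0.7056) − 0.04·(5.4, -2.8224) = (0.324, -0.592704)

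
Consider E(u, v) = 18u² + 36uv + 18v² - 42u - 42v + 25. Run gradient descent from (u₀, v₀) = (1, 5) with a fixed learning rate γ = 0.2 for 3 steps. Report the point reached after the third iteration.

(-5816.168, -5812.168)

∇E = (36u + 36v - 42, 36u + 36v - 42)
Step 1: at (1, 5), ∇E = (174, 174) → (1, 5) − 0.2·(174, 174) = (-33.8, -29.8)
Step 2: at (-33.8, -29.8), ∇E = (-2331.6, -2331.6) → (-33.8, -29.8) − 0.2·(-2331.6, -2331.6) = (432.52, 436.52)
Step 3: at (432.52, 436.52), ∇E = (31243.44, 31243.44) → (432.52, 436.52) − 0.2·(31243.44, 31243.44) = (-5816.168, -5812.168)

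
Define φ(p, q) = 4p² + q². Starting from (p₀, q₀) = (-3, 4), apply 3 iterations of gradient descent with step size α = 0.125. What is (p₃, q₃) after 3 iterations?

(0, 1.6875)

∇φ = (8p, 2q)
(p₁, q₁) = (-3, 4) − 0.125·(-24, 8) = (0, 3)
(p₂, q₂) = (0, 3) − 0.125·(0, 6) = (0, 2.25)
(p₃, q₃) = (0, 2.25) − 0.125·(0, 4.5) = (0, 1.6875)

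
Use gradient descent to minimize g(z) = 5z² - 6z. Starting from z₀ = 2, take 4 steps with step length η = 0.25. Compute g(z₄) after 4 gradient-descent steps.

249.36328125

g′(z) = 10z - 6
Step 1: g′(2) = 14; z₁ = 2 − 0.25·14 = -1.5
Step 2: g′(-1.5) = -21; z₂ = -1.5 − 0.25·(-21) = 3.75
Step 3: g′(3.75) = 31.5; z₃ = 3.75 − 0.25·31.5 = -4.125
Step 4: g′(-4.125) = -47.25; z₄ = -4.125 − 0.25·(-47.25) = 7.6875
g(7.6875) = 249.36328125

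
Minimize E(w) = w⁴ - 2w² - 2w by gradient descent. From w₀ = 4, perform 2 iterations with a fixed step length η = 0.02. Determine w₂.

-0.74568192

E′(w) = 4w³ - 4w - 2
w₁ = 4 − 0.02·238 = -0.76
w₂ = -0.76 − 0.02·(-0.715904) = -0.74568192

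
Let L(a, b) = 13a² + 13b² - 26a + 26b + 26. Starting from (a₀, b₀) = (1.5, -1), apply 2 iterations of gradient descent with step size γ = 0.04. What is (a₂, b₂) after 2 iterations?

(1.0008, -1)

∇L = (26a - 26, 26b + 26)
Step 1: at (1.5, -1), ∇L = (13, 0) → (1.5, -1) − 0.04·(13, 0) = (0.98, -1)
Step 2: at (0.98, -1), ∇L = (-0.52, 0) → (0.98, -1) − 0.04·(-0.52, 0) = (1.0008, -1)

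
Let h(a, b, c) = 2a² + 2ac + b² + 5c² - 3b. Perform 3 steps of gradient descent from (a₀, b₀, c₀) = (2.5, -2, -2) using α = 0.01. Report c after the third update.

∇h = (4a + 2c, 2b - 3, 2a + 10c)
(a₁, b₁, c₁) = (2.5, -2, -2) − 0.01·(6, -7, -15) = (2.44, -1.93, -1.85)
(a₂, b₂, c₂) = (2.44, -1.93, -1.85) − 0.01·(6.06, -6.86, -13.62) = (2.3794, -1.8614, -1.7138)
(a₃, b₃, c₃) = (2.3794, -1.8614, -1.7138) − 0.01·(6.09, -6.7228, -12.3792) = (2.3185, -1.794172, -1.590008)
c = -1.590008

-1.590008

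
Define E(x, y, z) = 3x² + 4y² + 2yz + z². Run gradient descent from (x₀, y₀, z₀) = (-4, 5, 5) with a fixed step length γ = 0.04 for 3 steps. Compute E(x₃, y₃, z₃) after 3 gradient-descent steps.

∇E = (6x, 8y + 2z, 2y + 2z)
(x₁, y₁, z₁) = (-4, 5, 5) − 0.04·(-24, 50, 20) = (-3.04, 3, 4.2)
(x₂, y₂, z₂) = (-3.04, 3, 4.2) − 0.04·(-18.24, 32.4, 14.4) = (-2.3104, 1.704, 3.624)
(x₃, y₃, z₃) = (-2.3104, 1.704, 3.624) − 0.04·(-13.8624, 20.88, 10.656) = (-1.755904, 0.8688, 3.19776)
E(-1.755904, 0.8688, 3.19776) = 28.050947125248

28.050947125248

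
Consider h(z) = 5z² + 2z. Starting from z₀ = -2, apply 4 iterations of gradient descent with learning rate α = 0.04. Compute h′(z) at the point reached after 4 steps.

-2.3328

h′(z) = 10z + 2
z₁ = -2 − 0.04·(-18) = -1.28
z₂ = -1.28 − 0.04·(-10.8) = -0.848
z₃ = -0.848 − 0.04·(-6.48) = -0.5888
z₄ = -0.5888 − 0.04·(-3.888) = -0.43328
h′(z) at (-0.43328) = -2.3328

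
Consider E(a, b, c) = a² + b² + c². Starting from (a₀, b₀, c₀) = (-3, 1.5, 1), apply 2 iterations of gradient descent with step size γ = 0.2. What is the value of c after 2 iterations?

0.36

∇E = (2a, 2b, 2c)
Step 1: at (-3, 1.5, 1), ∇E = (-6, 3, 2) → (-3, 1.5, 1) − 0.2·(-6, 3, 2) = (-1.8, 0.9, 0.6)
Step 2: at (-1.8, 0.9, 0.6), ∇E = (-3.6, 1.8, 1.2) → (-1.8, 0.9, 0.6) − 0.2·(-3.6, 1.8, 1.2) = (-1.08, 0.54, 0.36)
c = 0.36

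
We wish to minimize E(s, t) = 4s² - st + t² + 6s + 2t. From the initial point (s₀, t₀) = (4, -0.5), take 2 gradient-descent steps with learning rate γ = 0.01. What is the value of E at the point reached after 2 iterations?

62.8637245375

∇E = (8s - t + 6, -s + 2t + 2)
Step 1: at (4, -0.5), ∇E = (38.5, -3) → (4, -0.5) − 0.01·(38.5, -3) = (3.615, -0.47)
Step 2: at (3.615, -0.47), ∇E = (35.39, -2.555) → (3.615, -0.47) − 0.01·(35.39, -2.555) = (3.2611, -0.44445)
E(3.2611, -0.44445) = 62.8637245375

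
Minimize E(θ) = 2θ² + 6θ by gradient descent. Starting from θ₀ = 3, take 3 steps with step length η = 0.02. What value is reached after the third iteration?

2.004096

E′(θ) = 4θ + 6
θ₁ = 3 − 0.02·18 = 2.64
θ₂ = 2.64 − 0.02·16.56 = 2.3088
θ₃ = 2.3088 − 0.02·15.2352 = 2.004096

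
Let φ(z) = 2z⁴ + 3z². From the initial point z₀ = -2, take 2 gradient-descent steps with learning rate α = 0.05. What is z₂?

-1.0728

φ′(z) = 8z³ + 6z
z₁ = -2 − 0.05·(-76) = 1.8
z₂ = 1.8 − 0.05·57.456 = -1.0728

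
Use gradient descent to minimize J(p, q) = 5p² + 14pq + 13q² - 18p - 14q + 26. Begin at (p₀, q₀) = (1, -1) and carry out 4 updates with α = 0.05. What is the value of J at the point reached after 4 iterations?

∇J = (10p + 14q - 18, 14p + 26q - 14)
Step 1: at (1, -1), ∇J = (-22, -26) → (1, -1) − 0.05·(-22, -26) = (2.1, 0.3)
Step 2: at (2.1, 0.3), ∇J = (7.2, 23.2) → (2.1, 0.3) − 0.05·(7.2, 23.2) = (1.74, -0.86)
Step 3: at (1.74, -0.86), ∇J = (-12.64, -12) → (1.74, -0.86) − 0.05·(-12.64, -12) = (2.372, -0.26)
Step 4: at (2.372, -0.26), ∇J = (2.08, 12.448) → (2.372, -0.26) − 0.05·(2.08, 12.448) = (2.268, -0.8824)
J(2.268, -0.8824) = 5.35294208

5.35294208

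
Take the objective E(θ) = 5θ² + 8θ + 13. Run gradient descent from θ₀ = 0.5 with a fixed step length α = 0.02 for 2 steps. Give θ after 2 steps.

E′(θ) = 10θ + 8
Step 1: E′(0.5) = 13; θ₁ = 0.5 − 0.02·13 = 0.24
Step 2: E′(0.24) = 10.4; θ₂ = 0.24 − 0.02·10.4 = 0.032

0.032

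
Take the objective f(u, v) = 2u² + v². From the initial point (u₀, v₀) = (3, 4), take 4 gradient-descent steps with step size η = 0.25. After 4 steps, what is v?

0.25

∇f = (4u, 2v)
Step 1: at (3, 4), ∇f = (12, 8) → (3, 4) − 0.25·(12, 8) = (0, 2)
Step 2: at (0, 2), ∇f = (0, 4) → (0, 2) − 0.25·(0, 4) = (0, 1)
Step 3: at (0, 1), ∇f = (0, 2) → (0, 1) − 0.25·(0, 2) = (0, 0.5)
Step 4: at (0, 0.5), ∇f = (0, 1) → (0, 0.5) − 0.25·(0, 1) = (0, 0.25)
v = 0.25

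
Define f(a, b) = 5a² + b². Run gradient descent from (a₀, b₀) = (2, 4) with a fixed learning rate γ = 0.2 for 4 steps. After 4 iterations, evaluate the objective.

∇f = (10a, 2b)
Step 1: at (2, 4), ∇f = (20, 8) → (2, 4) − 0.2·(20, 8) = (-2, 2.4)
Step 2: at (-2, 2.4), ∇f = (-20, 4.8) → (-2, 2.4) − 0.2·(-20, 4.8) = (2, 1.44)
Step 3: at (2, 1.44), ∇f = (20, 2.88) → (2, 1.44) − 0.2·(20, 2.88) = (-2, 0.864)
Step 4: at (-2, 0.864), ∇f = (-20, 1.728) → (-2, 0.864) − 0.2·(-20, 1.728) = (2, 0.5184)
f(2, 0.5184) = 20.26873856

20.26873856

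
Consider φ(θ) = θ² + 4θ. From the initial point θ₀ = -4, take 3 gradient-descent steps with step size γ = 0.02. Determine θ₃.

-3.769472

φ′(θ) = 2θ + 4
Step 1: φ′(-4) = -4; θ₁ = -4 − 0.02·(-4) = -3.92
Step 2: φ′(-3.92) = -3.84; θ₂ = -3.92 − 0.02·(-3.84) = -3.8432
Step 3: φ′(-3.8432) = -3.6864; θ₃ = -3.8432 − 0.02·(-3.6864) = -3.769472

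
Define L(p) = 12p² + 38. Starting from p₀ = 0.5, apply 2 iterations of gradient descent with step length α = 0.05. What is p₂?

0.02

L′(p) = 24p
Step 1: L′(0.5) = 12; p₁ = 0.5 − 0.05·12 = -0.1
Step 2: L′(-0.1) = -2.4; p₂ = -0.1 − 0.05·(-2.4) = 0.02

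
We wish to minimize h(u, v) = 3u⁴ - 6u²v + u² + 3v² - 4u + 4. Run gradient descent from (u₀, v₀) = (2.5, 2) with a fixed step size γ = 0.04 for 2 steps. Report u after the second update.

∇h = (12u³ - 12uv + 2u - 4, -6u² + 6v)
Step 1: at (2.5, 2), ∇h = (128.5, -25.5) → (2.5, 2) − 0.04·(128.5, -25.5) = (-2.64, 3.02)
Step 2: at (-2.64, 3.02), ∇h = (-134.403328, -23.6976) → (-2.64, 3.02) − 0.04·(-134.403328, -23.6976) = (2.73613312, 3.967904)
u = 2.73613312

2.73613312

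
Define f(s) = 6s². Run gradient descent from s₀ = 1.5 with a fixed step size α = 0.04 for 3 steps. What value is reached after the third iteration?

0.210912

f′(s) = 12s
Step 1: f′(1.5) = 18; s₁ = 1.5 − 0.04·18 = 0.78
Step 2: f′(0.78) = 9.36; s₂ = 0.78 − 0.04·9.36 = 0.4056
Step 3: f′(0.4056) = 4.8672; s₃ = 0.4056 − 0.04·4.8672 = 0.210912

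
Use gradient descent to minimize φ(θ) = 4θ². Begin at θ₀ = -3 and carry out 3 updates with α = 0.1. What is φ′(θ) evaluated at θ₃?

-0.192

φ′(θ) = 8θ
Step 1: φ′(-3) = -24; θ₁ = -3 − 0.1·(-24) = -0.6
Step 2: φ′(-0.6) = -4.8; θ₂ = -0.6 − 0.1·(-4.8) = -0.12
Step 3: φ′(-0.12) = -0.96; θ₃ = -0.12 − 0.1·(-0.96) = -0.024
φ′(θ) at (-0.024) = -0.192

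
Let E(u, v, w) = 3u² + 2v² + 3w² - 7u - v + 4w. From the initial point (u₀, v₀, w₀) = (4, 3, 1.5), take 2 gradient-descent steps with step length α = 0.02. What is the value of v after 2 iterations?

∇E = (6u - 7, 4v - 1, 6w + 4)
(u₁, v₁, w₁) = (4, 3, 1.5) − 0.02·(17, 11, 13) = (3.66, 2.78, 1.24)
(u₂, v₂, w₂) = (3.66, 2.78, 1.24) − 0.02·(14.96, 10.12, 11.44) = (3.3608, 2.5776, 1.0112)
v = 2.5776

2.5776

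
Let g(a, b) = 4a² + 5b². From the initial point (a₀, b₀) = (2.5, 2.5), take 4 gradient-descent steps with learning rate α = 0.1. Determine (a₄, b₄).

∇g = (8a, 10b)
Step 1: at (2.5, 2.5), ∇g = (20, 25) → (2.5, 2.5) − 0.1·(20, 25) = (0.5, 0)
Step 2: at (0.5, 0), ∇g = (4, 0) → (0.5, 0) − 0.1·(4, 0) = (0.1, 0)
Step 3: at (0.1, 0), ∇g = (0.8, 0) → (0.1, 0) − 0.1·(0.8, 0) = (0.02, 0)
Step 4: at (0.02, 0), ∇g = (0.16, 0) → (0.02, 0) − 0.1·(0.16, 0) = (0.004, 0)

(0.004, 0)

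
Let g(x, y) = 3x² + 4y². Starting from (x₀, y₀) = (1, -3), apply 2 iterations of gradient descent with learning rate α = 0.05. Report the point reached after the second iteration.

(0.49, -1.08)

∇g = (6x, 8y)
Step 1: at (1, -3), ∇g = (6, -24) → (1, -3) − 0.05·(6, -24) = (0.7, -1.8)
Step 2: at (0.7, -1.8), ∇g = (4.2, -14.4) → (0.7, -1.8) − 0.05·(4.2, -14.4) = (0.49, -1.08)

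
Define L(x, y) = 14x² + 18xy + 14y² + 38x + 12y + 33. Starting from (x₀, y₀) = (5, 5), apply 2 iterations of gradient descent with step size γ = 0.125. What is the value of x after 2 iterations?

∇L = (28x + 18y + 38, 18x + 28y + 12)
(x₁, y₁) = (5, 5) − 0.125·(268, 242) = (-28.5, -25.25)
(x₂, y₂) = (-28.5, -25.25) − 0.125·(-1214.5, -1208) = (123.3125, 125.75)
x = 123.3125

123.3125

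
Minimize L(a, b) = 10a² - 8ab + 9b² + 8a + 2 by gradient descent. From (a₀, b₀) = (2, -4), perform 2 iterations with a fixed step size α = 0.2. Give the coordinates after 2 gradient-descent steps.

∇L = (20a - 8b + 8, -8a + 18b)
Step 1: at (2, -4), ∇L = (80, -88) → (2, -4) − 0.2·(80, -88) = (-14, 13.6)
Step 2: at (-14, 13.6), ∇L = (-380.8, 356.8) → (-14, 13.6) − 0.2·(-380.8, 356.8) = (62.16, -57.76)

(62.16, -57.76)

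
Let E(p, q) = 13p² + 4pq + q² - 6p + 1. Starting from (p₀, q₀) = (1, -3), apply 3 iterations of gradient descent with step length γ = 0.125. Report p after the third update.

-3

∇E = (26p + 4q - 6, 4p + 2q)
(p₁, q₁) = (1, -3) − 0.125·(8, -2) = (0, -2.75)
(p₂, q₂) = (0, -2.75) − 0.125·(-17, -5.5) = (2.125, -2.0625)
(p₃, q₃) = (2.125, -2.0625) − 0.125·(41, 4.375) = (-3, -2.609375)
p = -3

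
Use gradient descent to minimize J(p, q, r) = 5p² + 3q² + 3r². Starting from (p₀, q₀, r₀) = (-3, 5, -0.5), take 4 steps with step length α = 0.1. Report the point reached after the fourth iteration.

∇J = (10p, 6q, 6r)
Step 1: at (-3, 5, -0.5), ∇J = (-30, 30, -3) → (-3, 5, -0.5) − 0.1·(-30, 30, -3) = (0, 2, -0.2)
Step 2: at (0, 2, -0.2), ∇J = (0, 12, -1.2) → (0, 2, -0.2) − 0.1·(0, 12, -1.2) = (0, 0.8, -0.08)
Step 3: at (0, 0.8, -0.08), ∇J = (0, 4.8, -0.48) → (0, 0.8, -0.08) − 0.1·(0, 4.8, -0.48) = (0, 0.32, -0.032)
Step 4: at (0, 0.32, -0.032), ∇J = (0, 1.92, -0.192) → (0, 0.32, -0.032) − 0.1·(0, 1.92, -0.192) = (0, 0.128, -0.0128)

(0, 0.128, -0.0128)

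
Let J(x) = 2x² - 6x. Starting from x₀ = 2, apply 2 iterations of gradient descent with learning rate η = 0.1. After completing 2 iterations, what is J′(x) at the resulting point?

J′(x) = 4x - 6
x₁ = 2 − 0.1·2 = 1.8
x₂ = 1.8 − 0.1·1.2 = 1.68
J′(x) at (1.68) = 0.72

0.72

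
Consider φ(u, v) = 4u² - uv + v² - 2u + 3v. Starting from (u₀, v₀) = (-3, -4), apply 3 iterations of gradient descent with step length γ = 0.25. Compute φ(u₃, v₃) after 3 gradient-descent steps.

∇φ = (8u - v - 2, -u + 2v + 3)
Step 1: at (-3, -4), ∇φ = (-22, -2) → (-3, -4) − 0.25·(-22, -2) = (2.5, -3.5)
Step 2: at (2.5, -3.5), ∇φ = (21.5, -6.5) → (2.5, -3.5) − 0.25·(21.5, -6.5) = (-2.875, -1.875)
Step 3: at (-2.875, -1.875), ∇φ = (-23.125, 2.125) → (-2.875, -1.875) − 0.25·(-23.125, 2.125) = (2.90625, -2.40625)
φ(2.90625, -2.40625) = 33.537109375

33.537109375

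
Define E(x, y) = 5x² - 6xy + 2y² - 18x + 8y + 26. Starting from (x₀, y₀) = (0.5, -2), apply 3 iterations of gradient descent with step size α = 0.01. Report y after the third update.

∇E = (10x - 6y - 18, -6x + 4y + 8)
Step 1: at (0.5, -2), ∇E = (-1, -3) → (0.5, -2) − 0.01·(-1, -3) = (0.51, -1.97)
Step 2: at (0.51, -1.97), ∇E = (-1.08, -2.94) → (0.51, -1.97) − 0.01·(-1.08, -2.94) = (0.5208, -1.9406)
Step 3: at (0.5208, -1.9406), ∇E = (-1.1484, -2.8872) → (0.5208, -1.9406) − 0.01·(-1.1484, -2.8872) = (0.532284, -1.911728)
y = -1.911728

-1.911728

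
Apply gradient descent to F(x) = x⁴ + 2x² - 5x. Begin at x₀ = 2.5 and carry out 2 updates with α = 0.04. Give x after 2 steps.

F′(x) = 4x³ + 4x - 5
x₁ = 2.5 − 0.04·67.5 = -0.2
x₂ = -0.2 − 0.04·(-5.832) = 0.03328

0.03328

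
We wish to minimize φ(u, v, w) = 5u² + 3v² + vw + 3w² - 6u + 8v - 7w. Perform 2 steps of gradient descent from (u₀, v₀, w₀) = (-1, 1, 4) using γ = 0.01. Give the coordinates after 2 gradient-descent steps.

∇φ = (10u - 6, 6v + w + 8, v + 6w - 7)
(u₁, v₁, w₁) = (-1, 1, 4) − 0.01·(-16, 18, 18) = (-0.84, 0.82, 3.82)
(u₂, v₂, w₂) = (-0.84, 0.82, 3.82) − 0.01·(-14.4, 16.74, 16.74) = (-0.696, 0.6526, 3.6526)

(-0.696, 0.6526, 3.6526)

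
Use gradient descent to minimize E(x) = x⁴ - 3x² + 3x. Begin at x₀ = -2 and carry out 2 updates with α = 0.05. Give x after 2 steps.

-1.340825

E′(x) = 4x³ - 6x + 3
x₁ = -2 − 0.05·(-17) = -1.15
x₂ = -1.15 − 0.05·3.8165 = -1.340825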